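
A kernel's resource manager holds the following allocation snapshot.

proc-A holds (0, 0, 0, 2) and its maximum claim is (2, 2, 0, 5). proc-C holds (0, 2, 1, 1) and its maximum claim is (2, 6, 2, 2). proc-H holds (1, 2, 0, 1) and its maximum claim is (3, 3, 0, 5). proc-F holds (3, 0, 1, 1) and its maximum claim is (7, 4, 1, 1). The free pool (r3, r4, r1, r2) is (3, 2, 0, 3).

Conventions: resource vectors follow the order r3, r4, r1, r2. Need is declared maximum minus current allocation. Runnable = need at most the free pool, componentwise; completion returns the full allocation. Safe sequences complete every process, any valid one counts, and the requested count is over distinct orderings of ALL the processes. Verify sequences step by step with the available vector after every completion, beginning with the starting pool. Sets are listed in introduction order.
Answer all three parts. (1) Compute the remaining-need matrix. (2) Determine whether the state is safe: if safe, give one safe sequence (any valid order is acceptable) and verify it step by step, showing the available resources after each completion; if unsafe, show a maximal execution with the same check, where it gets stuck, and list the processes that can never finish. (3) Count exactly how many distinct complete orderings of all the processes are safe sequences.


(1) Need matrix, components ordered r3, r4, r1, r2:
  proc-A: (2, 2, 0, 3)
  proc-C: (2, 4, 1, 1)
  proc-H: (2, 1, 0, 4)
  proc-F: (4, 4, 0, 0)
(2) SAFE. One safe sequence: proc-A, proc-H, proc-F, proc-C.
Key observation: reading the order forward, proc-A is the first process whose need (2, 2, 0, 3) meets the free pool (3, 2, 0, 3) exactly on a resource it requests.
Verifying each step:
  pool = (3, 2, 0, 3)
  proc-A: need (2, 2, 0, 3) fits (3, 2, 0, 3); releases (0, 0, 0, 2), pool now (3, 2, 0, 5)
  proc-H: need (2, 1, 0, 4) fits (3, 2, 0, 5); releases (1, 2, 0, 1), pool now (4, 4, 0, 6)
  proc-F: need (4, 4, 0, 0) fits (4, 4, 0, 6); releases (3, 0, 1, 1), pool now (7, 4, 1, 7)
  proc-C: need (2, 4, 1, 1) fits (7, 4, 1, 7); releases (0, 2, 1, 1), pool now (7, 6, 2, 8)
(3) The exact count: 1 of the possible complete orderings is a safe sequence.


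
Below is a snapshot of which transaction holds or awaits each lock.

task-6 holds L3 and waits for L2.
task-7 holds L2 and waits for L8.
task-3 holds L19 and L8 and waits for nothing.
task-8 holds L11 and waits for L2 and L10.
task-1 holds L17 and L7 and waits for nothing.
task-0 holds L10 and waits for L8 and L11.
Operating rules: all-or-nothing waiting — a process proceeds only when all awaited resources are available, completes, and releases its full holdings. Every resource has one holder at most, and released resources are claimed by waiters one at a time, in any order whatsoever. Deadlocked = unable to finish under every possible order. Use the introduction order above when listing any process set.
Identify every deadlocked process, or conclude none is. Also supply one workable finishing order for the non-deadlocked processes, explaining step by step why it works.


Deadlocked: task-8 and task-0.
Key observation: the knot is the closed ring of waits task-8 -> task-0 -> task-8; no other process is dragged down with it.
The rest can finish in the order task-3, task-7, task-1, task-6.
Check, step by step:
  run task-3 (it waits on nothing); releases L19 and L8
  task-7: everything it awaited (L8) is free; runs, freeing L2
  run task-1 (it waits on nothing); releases L17 and L7
  task-6: everything it awaited (L2) is free; runs, freeing L3


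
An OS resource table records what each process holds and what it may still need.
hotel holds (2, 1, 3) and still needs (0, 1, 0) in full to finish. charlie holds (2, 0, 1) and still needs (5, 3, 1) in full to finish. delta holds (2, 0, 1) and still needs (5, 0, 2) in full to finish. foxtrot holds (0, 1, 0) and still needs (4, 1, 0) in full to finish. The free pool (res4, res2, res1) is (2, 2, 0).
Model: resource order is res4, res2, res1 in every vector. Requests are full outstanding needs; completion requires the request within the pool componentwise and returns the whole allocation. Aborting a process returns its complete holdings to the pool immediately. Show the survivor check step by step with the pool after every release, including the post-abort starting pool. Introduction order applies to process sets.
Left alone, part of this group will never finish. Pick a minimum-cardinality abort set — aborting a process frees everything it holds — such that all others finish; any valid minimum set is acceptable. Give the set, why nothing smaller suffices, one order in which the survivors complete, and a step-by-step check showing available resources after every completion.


The answer: abort charlie.
Key observation: delta could never have finished before the abort; with (2, 0, 1) returned by charlie, it fits at step 3.
Why nothing smaller works: aborting no one leaves the state deadlocked as given.
The survivors complete as foxtrot, hotel, delta. Verifying each step (starting from the post-abort pool):
  pool = (4, 2, 1)
  foxtrot: need (4, 1, 0) fits (4, 2, 1); releases (0, 1, 0), pool now (4, 3, 1)
  hotel: need (0, 1, 0) fits (4, 3, 1); releases (2, 1, 3), pool now (6, 4, 4)
  delta: need (5, 0, 2) fits (6, 4, 4); releases (2, 0, 1), pool now (8, 4, 5)


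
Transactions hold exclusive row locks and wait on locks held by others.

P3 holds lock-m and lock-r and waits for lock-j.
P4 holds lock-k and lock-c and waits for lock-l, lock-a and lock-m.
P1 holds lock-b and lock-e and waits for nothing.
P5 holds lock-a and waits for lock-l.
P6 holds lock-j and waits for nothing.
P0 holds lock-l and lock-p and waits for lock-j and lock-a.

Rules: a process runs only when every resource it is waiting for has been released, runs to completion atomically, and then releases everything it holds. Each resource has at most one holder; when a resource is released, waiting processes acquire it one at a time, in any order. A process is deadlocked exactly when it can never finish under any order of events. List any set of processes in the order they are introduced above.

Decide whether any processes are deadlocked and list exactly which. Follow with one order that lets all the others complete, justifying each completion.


The deadlocked set is P4, P5 and P0.
Key observation: the loop P5 -> P0 -> P5 blocks itself forever; P4 waits into the deadlock from upstream.
One completion order for the rest: P6, P3, P1.
Verifying each step:
  run P6 (it waits on nothing); releases lock-j
  run P3 (all its waits — lock-j — are resolved); releases lock-m and lock-r
  run P1 (it waits on nothing); releases lock-b and lock-e


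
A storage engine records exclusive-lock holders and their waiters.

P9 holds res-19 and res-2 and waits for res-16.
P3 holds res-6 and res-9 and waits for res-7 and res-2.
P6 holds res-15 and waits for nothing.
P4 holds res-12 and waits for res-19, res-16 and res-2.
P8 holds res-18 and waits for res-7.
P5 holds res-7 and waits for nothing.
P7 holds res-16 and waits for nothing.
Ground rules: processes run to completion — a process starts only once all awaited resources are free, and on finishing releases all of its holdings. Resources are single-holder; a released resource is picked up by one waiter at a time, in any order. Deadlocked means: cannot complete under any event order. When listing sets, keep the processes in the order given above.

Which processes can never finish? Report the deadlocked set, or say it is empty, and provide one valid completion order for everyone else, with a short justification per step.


The deadlocked set is empty.
Key observation: the waits form no ring: some process can always run, and its releases unblock the others one by one.
A valid finishing order for the others: P7, P6, P5, P9, P4, P8, P3.
Verifying each step:
  P7: no waits; runs immediately, freeing res-16
  P6: no waits; runs immediately, freeing res-15
  P5: no waits; runs immediately, freeing res-7
  P9: everything it awaited (res-16) is free; runs, freeing res-19 and res-2
  P4: everything it awaited (res-19, res-16 and res-2) is free; runs, freeing res-12
  P8: everything it awaited (res-7) is free; runs, freeing res-18
  P3: everything it awaited (res-7 and res-2) is free; runs, freeing res-6 and res-9


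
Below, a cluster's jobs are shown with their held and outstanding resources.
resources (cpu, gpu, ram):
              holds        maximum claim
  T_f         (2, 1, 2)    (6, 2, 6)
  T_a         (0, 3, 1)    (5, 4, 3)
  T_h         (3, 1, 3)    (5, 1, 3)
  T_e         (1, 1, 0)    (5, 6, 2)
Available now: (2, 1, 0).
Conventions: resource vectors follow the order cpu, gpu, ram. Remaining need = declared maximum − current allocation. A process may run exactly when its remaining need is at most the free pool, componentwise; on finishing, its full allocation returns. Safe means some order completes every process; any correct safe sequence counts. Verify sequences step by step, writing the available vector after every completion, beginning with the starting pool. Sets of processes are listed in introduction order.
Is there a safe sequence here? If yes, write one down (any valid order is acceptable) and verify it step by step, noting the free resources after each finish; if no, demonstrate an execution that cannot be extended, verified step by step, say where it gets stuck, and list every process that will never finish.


The state is SAFE; one workable sequence: T_h, T_a, T_e, T_f.
Key observation: T_h marks the first exact bind of the order: its need (2, 0, 0) fits the free (2, 1, 0) with zero slack on a requested resource.
Check, step by step:
  pool = (2, 1, 0)
  run T_h (needs (2, 0, 0), free (2, 1, 0)); after release of (3, 1, 3) the pool is (5, 2, 3)
  run T_a (needs (5, 1, 2), free (5, 2, 3)); after release of (0, 3, 1) the pool is (5, 5, 4)
  run T_e (needs (4, 5, 2), free (5, 5, 4)); after release of (1, 1, 0) the pool is (6, 6, 4)
  run T_f (needs (4, 1, 4), free (6, 6, 4)); after release of (2, 1, 2) the pool is (8, 7, 6)


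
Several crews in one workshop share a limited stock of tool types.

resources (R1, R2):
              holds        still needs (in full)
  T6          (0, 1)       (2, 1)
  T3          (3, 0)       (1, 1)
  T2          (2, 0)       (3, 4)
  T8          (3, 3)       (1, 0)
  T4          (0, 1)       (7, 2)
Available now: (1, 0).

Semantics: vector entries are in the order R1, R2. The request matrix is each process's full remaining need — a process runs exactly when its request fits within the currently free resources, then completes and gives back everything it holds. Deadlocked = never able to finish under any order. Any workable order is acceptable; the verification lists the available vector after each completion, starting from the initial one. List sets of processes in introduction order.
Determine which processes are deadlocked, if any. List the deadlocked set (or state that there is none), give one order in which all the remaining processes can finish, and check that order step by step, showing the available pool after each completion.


Nothing here is deadlocked.
Key observation: T8 fits the free pool immediately, and its release cascades until everyone finishes.
The rest can finish in the order T8, T3, T6, T4, T2. Walking it through:
  pool = (1, 0)
  T8: need (1, 0) fits (1, 0); releases (3, 3), pool now (4, 3)
  T3: need (1, 1) fits (4, 3); releases (3, 0), pool now (7, 3)
  T6: need (2, 1) fits (7, 3); releases (0, 1), pool now (7, 4)
  T4: need (7, 2) fits (7, 4); releases (0, 1), pool now (7, 5)
  T2: need (3, 4) fits (7, 5); releases (2, 0), pool now (9, 5)


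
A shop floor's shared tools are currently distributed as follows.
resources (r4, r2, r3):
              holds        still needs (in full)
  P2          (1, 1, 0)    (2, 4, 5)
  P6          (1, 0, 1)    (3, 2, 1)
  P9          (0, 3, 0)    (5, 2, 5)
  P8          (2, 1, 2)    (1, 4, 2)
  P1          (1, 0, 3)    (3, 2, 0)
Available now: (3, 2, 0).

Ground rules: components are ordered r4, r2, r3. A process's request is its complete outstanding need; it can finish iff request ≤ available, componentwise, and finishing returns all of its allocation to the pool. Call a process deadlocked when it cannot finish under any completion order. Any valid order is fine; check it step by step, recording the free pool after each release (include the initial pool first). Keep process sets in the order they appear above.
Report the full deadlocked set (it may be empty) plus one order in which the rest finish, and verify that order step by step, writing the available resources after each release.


The deadlocked set is P2, P9 and P8.
Key observation: after P1, P6 the pool peaks at (5, 2, 4), and each blocked process is short somewhere: P2 on r2, r3; P9 on r3; P8 on r2.
The rest can finish in the order P1, P6. Walking it through:
  pool = (3, 2, 0)
  P1: need (3, 2, 0) fits (3, 2, 0); releases (1, 0, 3), pool now (4, 2, 3)
  P6: need (3, 2, 1) fits (4, 2, 3); releases (1, 0, 1), pool now (5, 2, 4)
The blocked processes can never fit:
  P2 cannot run: need (2, 4, 5) vs free (5, 2, 4) (insufficient r2 and r3)
  P9 cannot run: need (5, 2, 5) vs free (5, 2, 4) (insufficient r3)
  P8 cannot run: need (1, 4, 2) vs free (5, 2, 4) (insufficient r2)


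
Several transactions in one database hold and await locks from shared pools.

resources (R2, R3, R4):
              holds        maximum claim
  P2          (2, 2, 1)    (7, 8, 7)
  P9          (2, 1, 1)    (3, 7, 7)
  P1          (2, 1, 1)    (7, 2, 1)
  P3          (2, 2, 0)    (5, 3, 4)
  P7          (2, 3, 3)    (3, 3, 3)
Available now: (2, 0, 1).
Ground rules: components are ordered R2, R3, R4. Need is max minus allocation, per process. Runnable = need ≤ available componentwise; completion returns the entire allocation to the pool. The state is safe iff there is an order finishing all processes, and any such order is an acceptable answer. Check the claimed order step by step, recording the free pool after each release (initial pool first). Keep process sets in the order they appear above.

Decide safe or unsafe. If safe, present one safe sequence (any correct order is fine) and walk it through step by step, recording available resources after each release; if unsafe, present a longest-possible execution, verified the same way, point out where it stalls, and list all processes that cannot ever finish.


UNSAFE.
Key observation: even finishing P7, P3, P1 leaves just (8, 6, 5) free — too little R4 for any of the remaining processes.
A maximal execution: P7, P3, P1 — then nothing else fits. Verifying each step:
  pool = (2, 0, 1)
  P7: need (1, 0, 0) fits (2, 0, 1); releases (2, 3, 3), pool now (4, 3, 4)
  P3: need (3, 1, 4) fits (4, 3, 4); releases (2, 2, 0), pool now (6, 5, 4)
  P1: need (5, 1, 0) fits (6, 5, 4); releases (2, 1, 1), pool now (8, 6, 5)
  P2 cannot run: need (5, 6, 6) vs free (8, 6, 5) (insufficient R4)
  P9 cannot run: need (1, 6, 6) vs free (8, 6, 5) (insufficient R4)
Never able to finish: P2 and P9.


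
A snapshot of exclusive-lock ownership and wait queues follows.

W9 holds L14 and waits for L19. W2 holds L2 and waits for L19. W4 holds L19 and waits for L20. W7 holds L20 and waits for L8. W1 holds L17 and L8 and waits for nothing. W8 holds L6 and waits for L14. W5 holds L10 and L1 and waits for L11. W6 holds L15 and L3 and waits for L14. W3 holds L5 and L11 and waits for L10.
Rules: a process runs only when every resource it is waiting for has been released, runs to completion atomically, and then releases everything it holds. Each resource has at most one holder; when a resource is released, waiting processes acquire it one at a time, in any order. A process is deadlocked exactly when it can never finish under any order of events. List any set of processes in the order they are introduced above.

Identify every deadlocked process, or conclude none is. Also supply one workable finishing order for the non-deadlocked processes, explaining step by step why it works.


Deadlocked: W5 and W3.
Key observation: the loop W5 -> W3 -> W5 blocks itself forever; no other process is dragged down with it.
The rest can finish in the order W1, W7, W4, W2, W9, W8, W6.
Step-by-step check:
  W1 waits on nothing -> runs at once and releases L17 and L8
  W7 waits on L8 — all released -> runs and releases L20
  W4 waits on L20 — all released -> runs and releases L19
  W2 waits on L19 — all released -> runs and releases L2
  W9 waits on L19 — all released -> runs and releases L14
  W8 waits on L14 — all released -> runs and releases L6
  W6 waits on L14 — all released -> runs and releases L15 and L3


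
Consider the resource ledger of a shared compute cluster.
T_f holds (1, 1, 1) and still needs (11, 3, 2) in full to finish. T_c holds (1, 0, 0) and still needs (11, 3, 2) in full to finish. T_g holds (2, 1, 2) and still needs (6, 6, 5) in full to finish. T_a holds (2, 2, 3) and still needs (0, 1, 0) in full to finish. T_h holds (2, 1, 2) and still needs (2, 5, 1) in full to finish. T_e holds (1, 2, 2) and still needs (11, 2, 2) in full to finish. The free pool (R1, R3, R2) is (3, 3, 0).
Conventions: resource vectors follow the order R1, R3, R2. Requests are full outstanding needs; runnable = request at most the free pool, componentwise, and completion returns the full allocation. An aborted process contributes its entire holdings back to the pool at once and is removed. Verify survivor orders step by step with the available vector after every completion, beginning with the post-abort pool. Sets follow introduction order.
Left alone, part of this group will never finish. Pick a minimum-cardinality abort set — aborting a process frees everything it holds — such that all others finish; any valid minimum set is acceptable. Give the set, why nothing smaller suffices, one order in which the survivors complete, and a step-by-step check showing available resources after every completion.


Abort T_f and T_e.
Key observation: T_c could never have finished before the abort; with (2, 3, 3) returned by T_f and T_e, it fits at step 4.
Why nothing smaller works — every single abort fails: T_f alone leaves T_c blocked (short on R1); T_c alone leaves T_f blocked (short on R1); T_g alone leaves T_f blocked (short on R1); T_a alone leaves T_f blocked (short on R1); T_h alone leaves T_f blocked (short on R1); T_e alone leaves T_f blocked (short on R1).
The survivors complete as T_h, T_a, T_g, T_c. Verifying each step (starting from the post-abort pool):
  pool = (5, 6, 3)
  T_h needs (2, 5, 1) <= (5, 6, 3) -> finishes; pool += (2, 1, 2) = (7, 7, 5)
  T_a needs (0, 1, 0) <= (7, 7, 5) -> finishes; pool += (2, 2, 3) = (9, 9, 8)
  T_g needs (6, 6, 5) <= (9, 9, 8) -> finishes; pool += (2, 1, 2) = (11, 10, 10)
  T_c needs (11, 3, 2) <= (11, 10, 10) -> finishes; pool += (1, 0, 0) = (12, 10, 10)


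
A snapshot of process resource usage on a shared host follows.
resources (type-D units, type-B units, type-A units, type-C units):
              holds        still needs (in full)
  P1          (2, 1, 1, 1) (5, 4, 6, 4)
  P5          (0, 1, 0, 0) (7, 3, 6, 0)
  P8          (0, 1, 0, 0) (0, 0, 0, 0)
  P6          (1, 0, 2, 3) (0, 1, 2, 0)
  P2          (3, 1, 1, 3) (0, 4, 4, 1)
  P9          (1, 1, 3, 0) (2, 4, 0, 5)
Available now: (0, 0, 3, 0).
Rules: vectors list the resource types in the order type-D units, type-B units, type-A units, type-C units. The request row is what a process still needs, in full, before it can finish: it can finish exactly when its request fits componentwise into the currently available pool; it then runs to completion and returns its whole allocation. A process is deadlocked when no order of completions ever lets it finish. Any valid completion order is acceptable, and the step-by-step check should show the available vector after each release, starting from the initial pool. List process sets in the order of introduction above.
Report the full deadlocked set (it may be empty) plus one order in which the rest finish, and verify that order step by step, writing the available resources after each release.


Deadlocked: P1, P5, P2 and P9.
Key observation: the pool after P8, P6 is (1, 1, 5, 3); every surviving request exceeds it in type-B units, so progress ends there.
The rest can finish in the order P8, P6. Step-by-step check:
  pool = (0, 0, 3, 0)
  run P8 (needs (0, 0, 0, 0), free (0, 0, 3, 0)); after release of (0, 1, 0, 0) the pool is (0, 1, 3, 0)
  run P6 (needs (0, 1, 2, 0), free (0, 1, 3, 0)); after release of (1, 0, 2, 3) the pool is (1, 1, 5, 3)
The blocked processes can never fit:
  blocked: P1 wants (5, 4, 6, 4), pool (1, 1, 5, 3) — not enough type-D units, type-B units, type-A units and type-C units
  blocked: P5 wants (7, 3, 6, 0), pool (1, 1, 5, 3) — not enough type-D units, type-B units and type-A units
  blocked: P2 wants (0, 4, 4, 1), pool (1, 1, 5, 3) — not enough type-B units
  blocked: P9 wants (2, 4, 0, 5), pool (1, 1, 5, 3) — not enough type-D units, type-B units and type-C units


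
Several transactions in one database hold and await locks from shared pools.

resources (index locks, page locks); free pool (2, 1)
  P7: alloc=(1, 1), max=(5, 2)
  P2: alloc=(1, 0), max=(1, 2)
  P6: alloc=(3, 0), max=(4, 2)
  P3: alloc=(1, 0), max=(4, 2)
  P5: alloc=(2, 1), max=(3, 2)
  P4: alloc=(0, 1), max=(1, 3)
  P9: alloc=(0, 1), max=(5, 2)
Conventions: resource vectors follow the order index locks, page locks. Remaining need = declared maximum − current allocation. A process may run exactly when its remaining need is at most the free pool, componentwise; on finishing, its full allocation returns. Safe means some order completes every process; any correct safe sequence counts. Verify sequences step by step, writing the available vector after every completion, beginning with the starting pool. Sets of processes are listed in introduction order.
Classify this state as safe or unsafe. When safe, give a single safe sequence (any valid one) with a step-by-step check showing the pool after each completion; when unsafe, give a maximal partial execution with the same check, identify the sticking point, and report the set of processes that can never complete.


SAFE — a valid safe sequence is P5, P6, P7, P2, P3, P4, P9.
Key observation: at P5 the run first touches a limit — (1, 1) against (2, 1), exact on a resource it actually requests.
Step-by-step check:
  pool = (2, 1)
  P5 needs (1, 1) <= (2, 1) -> finishes; pool += (2, 1) = (4, 2)
  P6 needs (1, 2) <= (4, 2) -> finishes; pool += (3, 0) = (7, 2)
  P7 needs (4, 1) <= (7, 2) -> finishes; pool += (1, 1) = (8, 3)
  P2 needs (0, 2) <= (8, 3) -> finishes; pool += (1, 0) = (9, 3)
  P3 needs (3, 2) <= (9, 3) -> finishes; pool += (1, 0) = (10, 3)
  P4 needs (1, 2) <= (10, 3) -> finishes; pool += (0, 1) = (10, 4)
  P9 needs (5, 1) <= (10, 4) -> finishes; pool += (0, 1) = (10, 5)


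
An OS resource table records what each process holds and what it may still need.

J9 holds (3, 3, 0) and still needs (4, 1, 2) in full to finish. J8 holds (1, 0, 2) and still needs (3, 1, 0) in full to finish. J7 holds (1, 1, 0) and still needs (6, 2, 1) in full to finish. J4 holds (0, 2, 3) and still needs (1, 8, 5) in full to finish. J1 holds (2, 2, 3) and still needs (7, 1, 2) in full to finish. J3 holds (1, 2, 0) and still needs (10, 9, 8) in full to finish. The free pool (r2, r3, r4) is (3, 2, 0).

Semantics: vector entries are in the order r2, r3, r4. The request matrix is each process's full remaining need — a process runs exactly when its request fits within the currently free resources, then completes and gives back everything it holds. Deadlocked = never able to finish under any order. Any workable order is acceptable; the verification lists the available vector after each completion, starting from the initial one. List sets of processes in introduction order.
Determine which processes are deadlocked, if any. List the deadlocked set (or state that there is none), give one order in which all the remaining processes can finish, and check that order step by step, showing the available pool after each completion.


The deadlocked set is empty.
Key observation: beginning at J8, releases accumulate fast enough that every process eventually fits.
A valid finishing order for the others: J8, J9, J1, J7, J4, J3. Verifying each step:
  pool = (3, 2, 0)
  run J8 (needs (3, 1, 0), free (3, 2, 0)); after release of (1, 0, 2) the pool is (4, 2, 2)
  run J9 (needs (4, 1, 2), free (4, 2, 2)); after release of (3, 3, 0) the pool is (7, 5, 2)
  run J1 (needs (7, 1, 2), free (7, 5, 2)); after release of (2, 2, 3) the pool is (9, 7, 5)
  run J7 (needs (6, 2, 1), free (9, 7, 5)); after release of (1, 1, 0) the pool is (10, 8, 5)
  run J4 (needs (1, 8, 5), free (10, 8, 5)); after release of (0, 2, 3) the pool is (10, 10, 8)
  run J3 (needs (10, 9, 8), free (10, 10, 8)); after release of (1, 2, 0) the pool is (11, 12, 8)


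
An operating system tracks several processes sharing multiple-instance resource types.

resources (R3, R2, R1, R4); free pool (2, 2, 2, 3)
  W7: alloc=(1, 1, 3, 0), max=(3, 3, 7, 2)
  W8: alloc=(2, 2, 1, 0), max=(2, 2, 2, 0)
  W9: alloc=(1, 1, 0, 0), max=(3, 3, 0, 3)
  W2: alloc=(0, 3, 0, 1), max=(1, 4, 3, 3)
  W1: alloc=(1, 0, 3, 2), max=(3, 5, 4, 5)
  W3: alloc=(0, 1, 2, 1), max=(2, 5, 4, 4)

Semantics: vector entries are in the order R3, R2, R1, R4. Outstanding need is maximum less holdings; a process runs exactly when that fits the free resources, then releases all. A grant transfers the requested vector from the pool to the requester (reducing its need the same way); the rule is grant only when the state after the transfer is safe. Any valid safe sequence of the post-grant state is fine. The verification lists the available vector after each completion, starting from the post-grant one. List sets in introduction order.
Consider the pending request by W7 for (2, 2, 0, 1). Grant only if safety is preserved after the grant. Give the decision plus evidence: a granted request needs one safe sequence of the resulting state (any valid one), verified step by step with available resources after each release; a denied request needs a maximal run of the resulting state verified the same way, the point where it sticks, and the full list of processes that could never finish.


GRANT — the state after the grant stays safe, e.g. via W8, W2, W3, W1, W9, W7.
Key observation: after the grant the pool drops to (0, 0, 2, 2), which still lets W8 finish first and unwind the rest.
Check on the post-grant state, step by step:
  pool = (0, 0, 2, 2)
  W8: need (0, 0, 1, 0) fits (0, 0, 2, 2); releases (2, 2, 1, 0), pool now (2, 2, 3, 2)
  W2: need (1, 1, 3, 2) fits (2, 2, 3, 2); releases (0, 3, 0, 1), pool now (2, 5, 3, 3)
  W3: need (2, 4, 2, 3) fits (2, 5, 3, 3); releases (0, 1, 2, 1), pool now (2, 6, 5, 4)
  W1: need (2, 5, 1, 3) fits (2, 6, 5, 4); releases (1, 0, 3, 2), pool now (3, 6, 8, 6)
  W9: need (2, 2, 0, 3) fits (3, 6, 8, 6); releases (1, 1, 0, 0), pool now (4, 7, 8, 6)
  W7: need (0, 0, 4, 1) fits (4, 7, 8, 6); releases (3, 3, 3, 1), pool now (7, 10, 11, 7)


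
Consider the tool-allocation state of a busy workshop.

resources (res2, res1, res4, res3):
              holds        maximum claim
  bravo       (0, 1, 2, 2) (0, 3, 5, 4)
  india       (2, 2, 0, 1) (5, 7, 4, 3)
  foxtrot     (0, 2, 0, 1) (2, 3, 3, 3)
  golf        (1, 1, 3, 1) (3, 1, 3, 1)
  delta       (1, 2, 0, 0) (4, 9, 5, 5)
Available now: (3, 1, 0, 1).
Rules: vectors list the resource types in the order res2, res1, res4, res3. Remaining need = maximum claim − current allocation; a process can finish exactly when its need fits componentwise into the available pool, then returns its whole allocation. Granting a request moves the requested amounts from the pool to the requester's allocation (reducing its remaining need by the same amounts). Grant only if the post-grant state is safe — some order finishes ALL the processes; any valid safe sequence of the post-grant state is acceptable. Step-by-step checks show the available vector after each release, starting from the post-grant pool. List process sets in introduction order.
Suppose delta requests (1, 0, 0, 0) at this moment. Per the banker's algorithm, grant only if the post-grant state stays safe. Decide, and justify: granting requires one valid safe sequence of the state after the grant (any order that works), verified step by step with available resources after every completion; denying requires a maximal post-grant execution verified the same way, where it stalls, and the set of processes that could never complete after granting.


GRANT. The post-grant state is safe; one safe sequence: golf, bravo, foxtrot, india, delta.
Key observation: the grant leaves (2, 1, 0, 1) free — enough for golf, whose release restarts the cascade.
Step-by-step check of the post-grant state:
  pool = (2, 1, 0, 1)
  golf: need (2, 0, 0, 0) fits (2, 1, 0, 1); releases (1, 1, 3, 1), pool now (3, 2, 3, 2)
  bravo: need (0, 2, 3, 2) fits (3, 2, 3, 2); releases (0, 1, 2, 2), pool now (3, 3, 5, 4)
  foxtrot: need (2, 1, 3, 2) fits (3, 3, 5, 4); releases (0, 2, 0, 1), pool now (3, 5, 5, 5)
  india: need (3, 5, 4, 2) fits (3, 5, 5, 5); releases (2, 2, 0, 1), pool now (5, 7, 5, 6)
  delta: need (2, 7, 5, 5) fits (5, 7, 5, 6); releases (2, 2, 0, 0), pool now (7, 9, 5, 6)


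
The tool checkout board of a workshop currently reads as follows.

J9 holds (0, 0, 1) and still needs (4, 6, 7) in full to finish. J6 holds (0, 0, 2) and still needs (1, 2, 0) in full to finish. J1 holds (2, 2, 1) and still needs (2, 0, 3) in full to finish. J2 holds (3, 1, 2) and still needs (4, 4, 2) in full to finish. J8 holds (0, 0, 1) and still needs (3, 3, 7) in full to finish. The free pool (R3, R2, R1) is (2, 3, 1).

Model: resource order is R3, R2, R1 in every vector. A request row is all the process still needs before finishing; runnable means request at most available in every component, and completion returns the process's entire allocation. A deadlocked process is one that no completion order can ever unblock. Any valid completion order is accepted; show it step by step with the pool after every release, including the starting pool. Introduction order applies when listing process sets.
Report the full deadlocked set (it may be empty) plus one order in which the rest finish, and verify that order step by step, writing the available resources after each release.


Deadlocked: J9 and J8.
Key observation: J6, J1, J2 can finish, but then (7, 6, 6) is all there is, and the blocked group's R1 demands exceed it.
One completion order for the rest: J6, J1, J2. Verifying each step:
  pool = (2, 3, 1)
  J6: need (1, 2, 0) fits (2, 3, 1); releases (0, 0, 2), pool now (2, 3, 3)
  J1: need (2, 0, 3) fits (2, 3, 3); releases (2, 2, 1), pool now (4, 5, 4)
  J2: need (4, 4, 2) fits (4, 5, 4); releases (3, 1, 2), pool now (7, 6, 6)
The blocked processes can never fit:
  J9 cannot run: need (4, 6, 7) vs free (7, 6, 6) (insufficient R1)
  J8 cannot run: need (3, 3, 7) vs free (7, 6, 6) (insufficient R1)


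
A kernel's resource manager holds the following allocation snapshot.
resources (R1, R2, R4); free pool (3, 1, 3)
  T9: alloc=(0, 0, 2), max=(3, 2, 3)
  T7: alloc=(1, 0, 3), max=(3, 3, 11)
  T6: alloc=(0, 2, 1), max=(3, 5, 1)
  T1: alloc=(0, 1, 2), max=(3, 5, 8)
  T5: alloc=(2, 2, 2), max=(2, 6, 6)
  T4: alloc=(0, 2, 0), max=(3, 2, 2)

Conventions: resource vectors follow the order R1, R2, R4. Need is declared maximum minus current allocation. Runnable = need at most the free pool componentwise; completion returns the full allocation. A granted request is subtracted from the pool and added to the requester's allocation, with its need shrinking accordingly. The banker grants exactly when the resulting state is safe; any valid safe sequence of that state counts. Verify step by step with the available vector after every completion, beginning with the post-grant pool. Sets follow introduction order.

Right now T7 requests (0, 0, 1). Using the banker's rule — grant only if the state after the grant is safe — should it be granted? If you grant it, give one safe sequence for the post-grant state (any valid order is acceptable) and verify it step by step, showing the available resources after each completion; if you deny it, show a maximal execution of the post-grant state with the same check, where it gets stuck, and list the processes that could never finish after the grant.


GRANT. The post-grant state is safe; one safe sequence: T4, T6, T9, T5, T7, T1.
Key observation: the grant leaves (3, 1, 2) free — enough for T4, whose release restarts the cascade.
Step-by-step check of the post-grant state:
  pool = (3, 1, 2)
  run T4 (needs (3, 0, 2), free (3, 1, 2)); after release of (0, 2, 0) the pool is (3, 3, 2)
  run T6 (needs (3, 3, 0), free (3, 3, 2)); after release of (0, 2, 1) the pool is (3, 5, 3)
  run T9 (needs (3, 2, 1), free (3, 5, 3)); after release of (0, 0, 2) the pool is (3, 5, 5)
  run T5 (needs (0, 4, 4), free (3, 5, 5)); after release of (2, 2, 2) the pool is (5, 7, 7)
  run T7 (needs (2, 3, 7), free (5, 7, 7)); after release of (1, 0, 4) the pool is (6, 7, 11)
  run T1 (needs (3, 4, 6), free (6, 7, 11)); after release of (0, 1, 2) the pool is (6, 8, 13)


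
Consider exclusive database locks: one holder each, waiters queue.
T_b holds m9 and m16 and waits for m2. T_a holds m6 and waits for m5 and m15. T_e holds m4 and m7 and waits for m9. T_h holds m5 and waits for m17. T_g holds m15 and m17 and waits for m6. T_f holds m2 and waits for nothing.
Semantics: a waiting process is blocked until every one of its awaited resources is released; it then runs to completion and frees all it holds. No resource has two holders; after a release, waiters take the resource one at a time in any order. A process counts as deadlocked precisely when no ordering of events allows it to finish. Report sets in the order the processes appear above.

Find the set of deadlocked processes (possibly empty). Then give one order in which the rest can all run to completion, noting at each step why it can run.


The deadlocked set is T_a, T_h and T_g.
Key observation: the cycle T_a -> T_h -> T_g -> T_a can never break — each member waits on the next; no other process is dragged down with it.
One completion order for the rest: T_f, T_b, T_e.
Verifying each step:
  run T_f (it waits on nothing); releases m2
  T_b waits on m2 — all released -> runs and releases m9 and m16
  T_e waits on m9 — all released -> runs and releases m4 and m7


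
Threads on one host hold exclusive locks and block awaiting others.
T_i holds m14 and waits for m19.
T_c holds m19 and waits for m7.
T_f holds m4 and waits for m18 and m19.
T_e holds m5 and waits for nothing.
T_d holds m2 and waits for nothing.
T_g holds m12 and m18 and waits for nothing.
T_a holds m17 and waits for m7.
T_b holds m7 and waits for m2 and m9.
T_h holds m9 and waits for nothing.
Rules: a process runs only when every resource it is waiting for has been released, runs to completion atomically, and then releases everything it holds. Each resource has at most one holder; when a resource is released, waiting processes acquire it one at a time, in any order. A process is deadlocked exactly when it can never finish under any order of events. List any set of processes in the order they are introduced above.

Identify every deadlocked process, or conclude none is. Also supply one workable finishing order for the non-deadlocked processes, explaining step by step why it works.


No process is deadlocked.
Key observation: the wait graph is acyclic; completion cascades from the unblocked processes through everyone else.
The rest can finish in the order T_h, T_e, T_g, T_d, T_b, T_c, T_a, T_i, T_f.
Walking it through:
  run T_h (it waits on nothing); releases m9
  run T_e (it waits on nothing); releases m5
  run T_g (it waits on nothing); releases m12 and m18
  run T_d (it waits on nothing); releases m2
  T_b: everything it awaited (m2 and m9) is free; runs, freeing m7
  T_c: everything it awaited (m7) is free; runs, freeing m19
  T_a: everything it awaited (m7) is free; runs, freeing m17
  T_i: everything it awaited (m19) is free; runs, freeing m14
  T_f: everything it awaited (m18 and m19) is free; runs, freeing m4


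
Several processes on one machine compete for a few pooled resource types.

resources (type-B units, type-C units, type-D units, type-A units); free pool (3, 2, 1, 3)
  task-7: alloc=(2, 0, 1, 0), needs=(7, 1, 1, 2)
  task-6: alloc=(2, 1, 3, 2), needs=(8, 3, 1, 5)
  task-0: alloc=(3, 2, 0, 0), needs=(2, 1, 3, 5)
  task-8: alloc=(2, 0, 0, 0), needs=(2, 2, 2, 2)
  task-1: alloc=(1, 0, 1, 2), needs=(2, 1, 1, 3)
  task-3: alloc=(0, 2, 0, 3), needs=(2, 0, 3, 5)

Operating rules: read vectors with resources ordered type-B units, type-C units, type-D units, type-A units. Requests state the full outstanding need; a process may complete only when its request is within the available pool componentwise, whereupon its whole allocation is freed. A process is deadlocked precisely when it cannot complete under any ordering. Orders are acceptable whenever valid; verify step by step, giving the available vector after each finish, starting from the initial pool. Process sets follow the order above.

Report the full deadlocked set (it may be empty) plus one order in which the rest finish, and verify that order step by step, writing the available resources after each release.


The deadlocked set is task-7, task-6, task-0 and task-3.
Key observation: after task-1, task-8 the pool peaks at (6, 2, 2, 5), and each blocked process is short somewhere: task-7 on type-B units; task-6 on type-B units, type-C units; task-0 on type-D units; task-3 on type-D units.
The rest can finish in the order task-1, task-8. Step-by-step check:
  pool = (3, 2, 1, 3)
  task-1 needs (2, 1, 1, 3) <= (3, 2, 1, 3) -> finishes; pool += (1, 0, 1, 2) = (4, 2, 2, 5)
  task-8 needs (2, 2, 2, 2) <= (4, 2, 2, 5) -> finishes; pool += (2, 0, 0, 0) = (6, 2, 2, 5)
The stuck group stays short no matter what:
  blocked: task-7 wants (7, 1, 1, 2), pool (6, 2, 2, 5) — not enough type-B units
  blocked: task-6 wants (8, 3, 1, 5), pool (6, 2, 2, 5) — not enough type-B units and type-C units
  blocked: task-0 wants (2, 1, 3, 5), pool (6, 2, 2, 5) — not enough type-D units
  blocked: task-3 wants (2, 0, 3, 5), pool (6, 2, 2, 5) — not enough type-D units


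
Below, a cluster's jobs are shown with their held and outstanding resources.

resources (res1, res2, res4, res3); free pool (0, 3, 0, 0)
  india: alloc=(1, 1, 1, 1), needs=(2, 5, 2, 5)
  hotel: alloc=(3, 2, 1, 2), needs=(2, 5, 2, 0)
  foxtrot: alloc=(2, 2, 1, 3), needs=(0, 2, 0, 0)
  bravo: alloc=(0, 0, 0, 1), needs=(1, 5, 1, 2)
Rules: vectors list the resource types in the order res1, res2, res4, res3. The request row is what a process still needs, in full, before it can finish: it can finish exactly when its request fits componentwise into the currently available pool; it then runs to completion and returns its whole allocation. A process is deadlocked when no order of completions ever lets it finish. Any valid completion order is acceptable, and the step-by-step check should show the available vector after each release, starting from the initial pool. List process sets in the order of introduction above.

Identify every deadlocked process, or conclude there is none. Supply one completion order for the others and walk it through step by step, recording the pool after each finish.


Deadlocked set: india and hotel.
Key observation: after foxtrot, bravo complete, (2, 5, 1, 4) is the best the pool ever gets, yet each leftover process wants more res4.
The rest can finish in the order foxtrot, bravo. Step-by-step check:
  pool = (0, 3, 0, 0)
  run foxtrot (needs (0, 2, 0, 0), free (0, 3, 0, 0)); after release of (2, 2, 1, 3) the pool is (2, 5, 1, 3)
  run bravo (needs (1, 5, 1, 2), free (2, 5, 1, 3)); after release of (0, 0, 0, 1) the pool is (2, 5, 1, 4)
None of the blocked processes ever fits:
  blocked: india wants (2, 5, 2, 5), pool (2, 5, 1, 4) — not enough res4 and res3
  blocked: hotel wants (2, 5, 2, 0), pool (2, 5, 1, 4) — not enough res4


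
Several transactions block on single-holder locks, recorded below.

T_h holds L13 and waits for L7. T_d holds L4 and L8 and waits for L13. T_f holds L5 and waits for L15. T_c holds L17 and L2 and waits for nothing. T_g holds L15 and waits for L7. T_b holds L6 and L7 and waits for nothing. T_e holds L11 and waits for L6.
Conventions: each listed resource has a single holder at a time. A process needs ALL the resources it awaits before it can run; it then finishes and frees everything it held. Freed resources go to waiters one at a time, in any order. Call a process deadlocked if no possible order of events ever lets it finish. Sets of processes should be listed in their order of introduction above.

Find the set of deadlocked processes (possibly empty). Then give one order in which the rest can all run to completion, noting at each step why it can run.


Nothing here is deadlocked.
Key observation: there is no circular wait here — follow any chain and it reaches a process that is free to run now.
The rest can finish in the order T_c, T_b, T_g, T_e, T_h, T_d, T_f.
Walking it through:
  T_c: no waits; runs immediately, freeing L17 and L2
  T_b: no waits; runs immediately, freeing L6 and L7
  T_g waits on L7 — all released -> runs and releases L15
  T_e waits on L6 — all released -> runs and releases L11
  T_h waits on L7 — all released -> runs and releases L13
  T_d waits on L13 — all released -> runs and releases L4 and L8
  T_f waits on L15 — all released -> runs and releases L5
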